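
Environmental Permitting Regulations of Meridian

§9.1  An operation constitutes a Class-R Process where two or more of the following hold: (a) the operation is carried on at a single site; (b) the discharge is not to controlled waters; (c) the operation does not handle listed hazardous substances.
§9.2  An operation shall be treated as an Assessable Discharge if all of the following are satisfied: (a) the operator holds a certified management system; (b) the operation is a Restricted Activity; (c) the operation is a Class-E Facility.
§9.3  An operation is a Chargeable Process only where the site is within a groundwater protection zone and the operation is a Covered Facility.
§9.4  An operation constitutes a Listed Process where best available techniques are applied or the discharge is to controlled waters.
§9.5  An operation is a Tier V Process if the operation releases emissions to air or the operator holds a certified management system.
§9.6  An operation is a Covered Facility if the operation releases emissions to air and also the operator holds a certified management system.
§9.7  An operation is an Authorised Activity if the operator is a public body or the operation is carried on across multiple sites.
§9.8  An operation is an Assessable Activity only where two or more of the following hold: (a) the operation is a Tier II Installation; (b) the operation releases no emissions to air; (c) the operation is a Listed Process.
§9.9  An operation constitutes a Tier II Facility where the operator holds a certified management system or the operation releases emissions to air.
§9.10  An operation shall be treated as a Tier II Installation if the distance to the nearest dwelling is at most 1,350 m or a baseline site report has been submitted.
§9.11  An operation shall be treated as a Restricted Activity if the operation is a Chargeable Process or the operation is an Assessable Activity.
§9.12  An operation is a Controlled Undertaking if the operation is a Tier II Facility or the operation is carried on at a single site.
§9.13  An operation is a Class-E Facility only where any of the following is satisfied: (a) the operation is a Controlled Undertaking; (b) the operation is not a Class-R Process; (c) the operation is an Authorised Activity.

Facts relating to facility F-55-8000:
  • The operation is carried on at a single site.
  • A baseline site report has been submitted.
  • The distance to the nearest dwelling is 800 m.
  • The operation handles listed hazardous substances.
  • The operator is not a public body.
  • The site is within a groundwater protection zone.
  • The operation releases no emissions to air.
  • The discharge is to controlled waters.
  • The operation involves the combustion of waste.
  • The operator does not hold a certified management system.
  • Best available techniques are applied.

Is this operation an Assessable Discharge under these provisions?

No

Under §9.6: the operation releases emissions to air? no; and the operator holds a certified management system? no. So the operation is not a Covered Facility.
Under §9.3: the site is within a groundwater protection zone? yes; and Covered Facility (§9.6)? no. So the operation is not a Chargeable Process.
Under §9.10: distance to the nearest dwelling: 800 m ≤ 1,350 m? yes; or a baseline site report has been submitted? yes. So the operation is a Tier II Installation.
Under §9.4: best available techniques are applied? yes; or the discharge is to controlled waters? yes. So the operation is a Listed Process.
Under §9.8: Tier II Installation (§9.10)? yes; the operation releases no emissions to air? yes; Listed Process (§9.4)? yes — 3 of 3 hold (need ≥2) → satisfied.
Under §9.11: Chargeable Process (§9.3)? no; or Assessable Activity (§9.8)? yes. So the operation is a Restricted Activity.
Under §9.9: the operator holds a certified management system? no; or the operation releases emissions to air? no. So the operation is not a Tier II Facility.
Under §9.12: Tier II Facility (§9.9)? no; or the operation is carried on at a single site? yes. So the operation is a Controlled Undertaking.
Under §9.1: the operation is carried on at a single site? yes; the discharge is not to controlled waters? no; the operation does not handle listed hazardous substances? no — 1 of 3 hold (need ≥2) → not satisfied.
Under §9.7: the operator is a public body? no; or the operation is carried on across multiple sites? no. So the operation is not an Authorised Activity.
Under §9.13: Controlled Undertaking (§9.12)? yes; or not a Class-R Process (§9.1)? yes; or Authorised Activity (§9.7)? no. So the operation is a Class-E Facility.
Under §9.2: the operator holds a certified management system? no; and Restricted Activity (§9.11)? yes; and Class-E Facility (§9.13)? yes. So the operation is not an Assessable Discharge.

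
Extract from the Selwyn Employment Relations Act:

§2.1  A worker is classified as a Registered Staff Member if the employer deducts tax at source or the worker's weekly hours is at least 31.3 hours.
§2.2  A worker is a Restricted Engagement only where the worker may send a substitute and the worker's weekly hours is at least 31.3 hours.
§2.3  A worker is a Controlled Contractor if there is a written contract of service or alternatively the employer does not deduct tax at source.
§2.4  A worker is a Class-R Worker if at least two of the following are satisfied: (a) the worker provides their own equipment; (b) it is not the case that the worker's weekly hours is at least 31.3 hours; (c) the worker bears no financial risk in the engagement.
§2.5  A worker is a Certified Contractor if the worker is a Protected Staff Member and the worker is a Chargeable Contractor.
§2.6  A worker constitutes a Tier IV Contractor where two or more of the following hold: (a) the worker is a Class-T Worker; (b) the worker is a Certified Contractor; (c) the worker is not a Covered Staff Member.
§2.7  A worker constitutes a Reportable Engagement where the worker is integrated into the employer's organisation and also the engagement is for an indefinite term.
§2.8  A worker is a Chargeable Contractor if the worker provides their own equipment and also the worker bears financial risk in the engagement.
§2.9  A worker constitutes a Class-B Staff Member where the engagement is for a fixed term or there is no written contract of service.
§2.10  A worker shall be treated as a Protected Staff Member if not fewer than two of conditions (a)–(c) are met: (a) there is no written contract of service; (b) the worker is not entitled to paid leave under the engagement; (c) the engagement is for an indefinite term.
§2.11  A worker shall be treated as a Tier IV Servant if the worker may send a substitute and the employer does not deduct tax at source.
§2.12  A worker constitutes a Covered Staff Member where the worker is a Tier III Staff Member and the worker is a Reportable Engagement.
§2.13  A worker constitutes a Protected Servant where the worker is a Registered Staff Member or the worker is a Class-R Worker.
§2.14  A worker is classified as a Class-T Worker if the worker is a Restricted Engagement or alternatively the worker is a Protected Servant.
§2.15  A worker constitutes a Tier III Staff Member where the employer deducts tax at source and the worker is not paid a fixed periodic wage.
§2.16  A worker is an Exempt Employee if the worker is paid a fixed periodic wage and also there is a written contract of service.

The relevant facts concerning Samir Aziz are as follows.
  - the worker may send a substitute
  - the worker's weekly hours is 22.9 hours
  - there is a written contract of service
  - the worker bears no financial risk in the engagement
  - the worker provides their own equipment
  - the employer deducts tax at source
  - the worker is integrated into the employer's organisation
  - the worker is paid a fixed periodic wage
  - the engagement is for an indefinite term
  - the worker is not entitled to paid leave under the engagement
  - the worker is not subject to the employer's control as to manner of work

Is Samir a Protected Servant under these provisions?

Under §2.1: the employer deducts tax at source? yes; or worker's weekly hours: 22.9 hours ≥ 31.3 hours? no. So the worker is a Registered Staff Member.
Under §2.4: the worker provides their own equipment? yes; worker's weekly hours: 22.9 hours ≥ 31.3 hours? no, so negated condition yes; the worker bears no financial risk in the engagement? yes — 3 of 3 hold (need ≥2) → satisfied.
Under §2.13: Registered Staff Member (§2.1)? yes; or Class-R Worker (§2.4)? yes. So the worker is a Protected Servant.

Yes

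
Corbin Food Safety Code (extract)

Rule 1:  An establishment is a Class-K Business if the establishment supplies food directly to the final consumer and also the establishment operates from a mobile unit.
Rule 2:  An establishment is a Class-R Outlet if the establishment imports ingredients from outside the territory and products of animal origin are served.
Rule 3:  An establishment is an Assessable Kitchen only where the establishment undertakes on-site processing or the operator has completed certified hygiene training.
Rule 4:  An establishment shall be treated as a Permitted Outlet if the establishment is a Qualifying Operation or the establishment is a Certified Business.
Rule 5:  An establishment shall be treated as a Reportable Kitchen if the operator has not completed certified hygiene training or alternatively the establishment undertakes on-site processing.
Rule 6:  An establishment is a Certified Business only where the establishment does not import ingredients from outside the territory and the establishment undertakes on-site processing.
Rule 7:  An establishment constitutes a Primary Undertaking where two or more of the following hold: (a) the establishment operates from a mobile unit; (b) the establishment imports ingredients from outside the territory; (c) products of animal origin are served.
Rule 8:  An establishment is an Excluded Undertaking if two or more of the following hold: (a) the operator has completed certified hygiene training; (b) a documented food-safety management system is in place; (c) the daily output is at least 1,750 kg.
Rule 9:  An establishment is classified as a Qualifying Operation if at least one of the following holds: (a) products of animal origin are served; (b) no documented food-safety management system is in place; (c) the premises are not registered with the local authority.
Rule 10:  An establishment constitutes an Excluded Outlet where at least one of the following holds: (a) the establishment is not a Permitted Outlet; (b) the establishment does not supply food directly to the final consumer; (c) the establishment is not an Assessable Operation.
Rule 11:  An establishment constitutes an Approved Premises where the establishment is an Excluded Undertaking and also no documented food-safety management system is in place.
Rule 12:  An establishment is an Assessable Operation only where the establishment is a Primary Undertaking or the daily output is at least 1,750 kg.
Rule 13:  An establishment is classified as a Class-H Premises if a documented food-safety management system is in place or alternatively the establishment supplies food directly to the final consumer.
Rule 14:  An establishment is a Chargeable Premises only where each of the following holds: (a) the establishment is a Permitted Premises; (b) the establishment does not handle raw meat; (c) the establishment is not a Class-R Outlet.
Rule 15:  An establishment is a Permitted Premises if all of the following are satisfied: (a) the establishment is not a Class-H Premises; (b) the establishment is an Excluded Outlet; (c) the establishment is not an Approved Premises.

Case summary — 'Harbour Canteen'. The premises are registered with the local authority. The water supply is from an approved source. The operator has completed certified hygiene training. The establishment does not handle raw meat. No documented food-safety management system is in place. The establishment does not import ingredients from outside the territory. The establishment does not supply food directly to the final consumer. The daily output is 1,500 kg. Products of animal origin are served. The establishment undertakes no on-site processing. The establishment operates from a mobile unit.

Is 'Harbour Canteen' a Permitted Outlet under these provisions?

Under rule 9: products of animal origin are served? yes; or no documented food-safety management system is in place? yes; or the premises are not registered with the local authority? no. So the establishment is a Qualifying Operation.
Under rule 6: the establishment does not import ingredients from outside the territory? yes; and the establishment undertakes on-site processing? no. So the establishment is not a Certified Business.
Under rule 4: Qualifying Operation (rule 9)? yes; or Certified Business (rule 6)? no. So the establishment is a Permitted Outlet.

Yes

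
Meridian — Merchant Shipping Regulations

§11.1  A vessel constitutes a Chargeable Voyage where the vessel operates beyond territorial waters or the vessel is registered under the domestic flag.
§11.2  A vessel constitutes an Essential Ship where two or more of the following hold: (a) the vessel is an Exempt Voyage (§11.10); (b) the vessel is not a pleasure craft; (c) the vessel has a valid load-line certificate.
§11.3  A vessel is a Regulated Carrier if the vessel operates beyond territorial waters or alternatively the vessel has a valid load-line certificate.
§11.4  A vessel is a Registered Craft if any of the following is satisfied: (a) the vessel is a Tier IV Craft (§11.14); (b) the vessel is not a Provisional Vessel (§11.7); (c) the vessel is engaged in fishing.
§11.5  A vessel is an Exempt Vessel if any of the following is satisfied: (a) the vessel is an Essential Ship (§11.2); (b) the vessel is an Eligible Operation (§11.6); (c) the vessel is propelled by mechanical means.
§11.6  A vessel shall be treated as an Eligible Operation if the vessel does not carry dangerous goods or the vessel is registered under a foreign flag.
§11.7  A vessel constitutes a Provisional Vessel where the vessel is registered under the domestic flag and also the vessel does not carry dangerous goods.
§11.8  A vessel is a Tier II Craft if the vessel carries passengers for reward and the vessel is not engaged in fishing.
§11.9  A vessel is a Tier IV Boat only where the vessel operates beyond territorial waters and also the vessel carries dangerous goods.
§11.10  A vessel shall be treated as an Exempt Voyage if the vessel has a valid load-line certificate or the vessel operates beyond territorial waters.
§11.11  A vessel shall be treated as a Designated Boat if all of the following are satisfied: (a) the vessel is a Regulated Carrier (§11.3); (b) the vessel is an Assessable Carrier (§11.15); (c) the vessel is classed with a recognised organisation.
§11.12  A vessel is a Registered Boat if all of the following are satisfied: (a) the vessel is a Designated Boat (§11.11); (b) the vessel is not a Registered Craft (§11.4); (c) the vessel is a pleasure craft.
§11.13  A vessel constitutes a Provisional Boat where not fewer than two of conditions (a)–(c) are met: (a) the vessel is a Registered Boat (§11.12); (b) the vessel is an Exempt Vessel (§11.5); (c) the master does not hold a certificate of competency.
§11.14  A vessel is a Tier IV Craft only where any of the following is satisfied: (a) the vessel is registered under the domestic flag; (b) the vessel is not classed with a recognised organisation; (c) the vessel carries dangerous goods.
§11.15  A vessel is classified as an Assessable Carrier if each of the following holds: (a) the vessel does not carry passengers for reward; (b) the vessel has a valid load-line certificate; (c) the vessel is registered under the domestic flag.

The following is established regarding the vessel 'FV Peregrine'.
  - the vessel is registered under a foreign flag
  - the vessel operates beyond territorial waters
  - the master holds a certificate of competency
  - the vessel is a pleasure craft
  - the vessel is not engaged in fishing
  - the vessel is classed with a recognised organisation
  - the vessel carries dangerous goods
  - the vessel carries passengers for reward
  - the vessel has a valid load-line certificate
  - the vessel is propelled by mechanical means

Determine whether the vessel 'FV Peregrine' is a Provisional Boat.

No

Under §11.3: the vessel operates beyond territorial waters? yes; or the vessel has a valid load-line certificate? yes. So the vessel is a Regulated Carrier.
Under §11.15: the vessel does not carry passengers for reward? no; and the vessel has a valid load-line certificate? yes; and the vessel is registered under the domestic flag? no. So the vessel is not an Assessable Carrier.
Under §11.11: Regulated Carrier (§11.3)? yes; and Assessable Carrier (§11.15)? no; and the vessel is classed with a recognised organisation? yes. So the vessel is not a Designated Boat.
Under §11.14: the vessel is registered under the domestic flag? no; or the vessel is not classed with a recognised organisation? no; or the vessel carries dangerous goods? yes. So the vessel is a Tier IV Craft.
Under §11.7: the vessel is registered under the domestic flag? no; and the vessel does not carry dangerous goods? no. So the vessel is not a Provisional Vessel.
Under §11.4: Tier IV Craft (§11.14)? yes; or not a Provisional Vessel (§11.7)? yes; or the vessel is engaged in fishing? no. So the vessel is a Registered Craft.
Under §11.12: Designated Boat (§11.11)? no; and not a Registered Craft (§11.4)? no; and the vessel is a pleasure craft? yes. So the vessel is not a Registered Boat.
Under §11.10: the vessel has a valid load-line certificate? yes; or the vessel operates beyond territorial waters? yes. So the vessel is an Exempt Voyage.
Under §11.2: Exempt Voyage (§11.10)? yes; the vessel is not a pleasure craft? no; the vessel has a valid load-line certificate? yes — 2 of 3 hold (need ≥2) → satisfied.
Under §11.6: the vessel does not carry dangerous goods? no; or the vessel is registered under a foreign flag? yes. So the vessel is an Eligible Operation.
Under §11.5: Essential Ship (§11.2)? yes; or Eligible Operation (§11.6)? yes; or the vessel is propelled by mechanical means? yes. So the vessel is an Exempt Vessel.
Under §11.13: Registered Boat (§11.12)? no; Exempt Vessel (§11.5)? yes; the master does not hold a certificate of competency? no — 1 of 3 hold (need ≥2) → not satisfied.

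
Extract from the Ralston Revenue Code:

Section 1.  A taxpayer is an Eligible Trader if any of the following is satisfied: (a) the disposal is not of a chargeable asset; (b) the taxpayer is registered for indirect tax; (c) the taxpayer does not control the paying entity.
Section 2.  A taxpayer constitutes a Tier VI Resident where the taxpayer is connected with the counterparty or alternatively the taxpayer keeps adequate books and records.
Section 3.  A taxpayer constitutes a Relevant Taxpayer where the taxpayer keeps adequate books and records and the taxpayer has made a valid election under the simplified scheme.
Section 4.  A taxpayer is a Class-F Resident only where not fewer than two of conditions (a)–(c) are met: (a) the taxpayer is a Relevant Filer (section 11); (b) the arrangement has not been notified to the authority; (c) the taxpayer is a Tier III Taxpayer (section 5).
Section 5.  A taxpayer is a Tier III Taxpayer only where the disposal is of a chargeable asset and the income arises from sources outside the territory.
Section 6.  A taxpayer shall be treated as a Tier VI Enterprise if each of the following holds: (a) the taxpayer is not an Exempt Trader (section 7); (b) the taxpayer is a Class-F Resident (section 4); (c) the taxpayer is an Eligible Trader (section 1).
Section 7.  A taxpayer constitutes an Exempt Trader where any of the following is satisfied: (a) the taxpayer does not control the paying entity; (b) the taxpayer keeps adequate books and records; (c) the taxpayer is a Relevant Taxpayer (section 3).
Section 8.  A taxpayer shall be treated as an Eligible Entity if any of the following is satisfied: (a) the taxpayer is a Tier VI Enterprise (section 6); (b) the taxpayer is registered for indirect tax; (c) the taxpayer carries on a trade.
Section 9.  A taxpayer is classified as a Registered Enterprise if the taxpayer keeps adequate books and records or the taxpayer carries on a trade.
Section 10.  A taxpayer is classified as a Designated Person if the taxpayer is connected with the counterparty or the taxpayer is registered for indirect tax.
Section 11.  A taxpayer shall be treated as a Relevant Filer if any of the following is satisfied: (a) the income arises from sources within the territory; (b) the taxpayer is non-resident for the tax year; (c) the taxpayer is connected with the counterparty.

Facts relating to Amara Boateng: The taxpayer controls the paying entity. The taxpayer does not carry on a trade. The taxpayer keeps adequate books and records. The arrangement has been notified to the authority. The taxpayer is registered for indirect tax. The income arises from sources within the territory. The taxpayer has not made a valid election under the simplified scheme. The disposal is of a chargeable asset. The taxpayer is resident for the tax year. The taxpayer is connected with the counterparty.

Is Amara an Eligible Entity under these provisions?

Yes

Under section 3: the taxpayer keeps adequate books and records? yes; and the taxpayer has made a valid election under the simplified scheme? no. So the taxpayer is not a Relevant Taxpayer.
Under section 7: the taxpayer does not control the paying entity? no; or the taxpayer keeps adequate books and records? yes; or Relevant Taxpayer (section 3)? no. So the taxpayer is an Exempt Trader.
Under section 11: the income arises from sources within the territory? yes; or the taxpayer is non-resident for the tax year? no; or the taxpayer is connected with the counterparty? yes. So the taxpayer is a Relevant Filer.
Under section 5: the disposal is of a chargeable asset? yes; and the income arises from sources outside the territory? no. So the taxpayer is not a Tier III Taxpayer.
Under section 4: Relevant Filer (section 11)? yes; the arrangement has not been notified to the authority? no; Tier III Taxpayer (section 5)? no — 1 of 3 hold (need ≥2) → not satisfied.
Under section 1: the disposal is not of a chargeable asset? no; or the taxpayer is registered for indirect tax? yes; or the taxpayer does not control the paying entity? no. So the taxpayer is an Eligible Trader.
Under section 6: not an Exempt Trader (section 7)? no; and Class-F Resident (section 4)? no; and Eligible Trader (section 1)? yes. So the taxpayer is not a Tier VI Enterprise.
Under section 8: Tier VI Enterprise (section 6)? no; or the taxpayer is registered for indirect tax? yes; or the taxpayer carries on a trade? no. So the taxpayer is an Eligible Entity.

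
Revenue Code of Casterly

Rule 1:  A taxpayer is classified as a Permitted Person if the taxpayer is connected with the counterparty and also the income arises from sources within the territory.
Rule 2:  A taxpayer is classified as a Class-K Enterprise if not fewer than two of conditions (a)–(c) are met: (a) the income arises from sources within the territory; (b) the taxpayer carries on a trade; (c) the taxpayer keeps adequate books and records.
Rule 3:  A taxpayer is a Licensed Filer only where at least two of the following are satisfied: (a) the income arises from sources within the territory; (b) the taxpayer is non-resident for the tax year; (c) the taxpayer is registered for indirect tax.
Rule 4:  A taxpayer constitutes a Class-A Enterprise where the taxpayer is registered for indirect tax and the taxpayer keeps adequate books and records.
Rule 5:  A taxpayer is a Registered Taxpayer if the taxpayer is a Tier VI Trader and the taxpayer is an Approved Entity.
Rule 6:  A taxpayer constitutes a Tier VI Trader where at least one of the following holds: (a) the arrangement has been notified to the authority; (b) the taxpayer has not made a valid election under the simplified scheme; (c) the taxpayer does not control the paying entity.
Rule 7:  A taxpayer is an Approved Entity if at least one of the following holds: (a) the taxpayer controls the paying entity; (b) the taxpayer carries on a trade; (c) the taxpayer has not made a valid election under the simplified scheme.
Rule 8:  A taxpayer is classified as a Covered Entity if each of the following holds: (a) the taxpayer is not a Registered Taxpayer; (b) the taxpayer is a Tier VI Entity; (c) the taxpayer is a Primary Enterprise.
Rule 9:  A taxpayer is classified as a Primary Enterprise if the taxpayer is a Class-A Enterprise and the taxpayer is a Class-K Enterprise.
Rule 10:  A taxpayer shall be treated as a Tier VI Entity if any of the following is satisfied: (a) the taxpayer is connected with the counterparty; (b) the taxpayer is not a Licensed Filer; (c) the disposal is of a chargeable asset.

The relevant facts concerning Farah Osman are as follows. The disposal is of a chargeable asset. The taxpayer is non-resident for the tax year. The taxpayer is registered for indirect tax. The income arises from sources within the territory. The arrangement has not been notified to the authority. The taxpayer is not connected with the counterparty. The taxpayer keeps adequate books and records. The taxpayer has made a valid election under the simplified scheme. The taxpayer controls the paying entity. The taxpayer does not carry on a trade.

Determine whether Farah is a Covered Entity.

rule 6 — Tier VI Trader: [the arrangement has been notified to the authority? no] OR [the taxpayer has not made a valid election under the simplified scheme? no] OR [the taxpayer does not control the paying entity? no] → not satisfied.
rule 7 — Approved Entity: [the taxpayer controls the paying entity? yes] OR [the taxpayer carries on a trade? no] OR [the taxpayer has not made a valid election under the simplified scheme? no] → satisfied.
rule 5 — Registered Taxpayer: [Tier VI Trader (rule 6)? no] AND [Approved Entity (rule 7)? yes] → not satisfied.
rule 3 — Licensed Filer: the income arises from sources within the territory? yes; the taxpayer is non-resident for the tax year? yes; the taxpayer is registered for indirect tax? yes — 3 of 3 hold (need ≥2) → satisfied.
rule 10 — Tier VI Entity: [the taxpayer is connected with the counterparty? no] OR [not a Licensed Filer (rule 3)? no] OR [the disposal is of a chargeable asset? yes] → satisfied.
rule 4 — Class-A Enterprise: [the taxpayer is registered for indirect tax? yes] AND [the taxpayer keeps adequate books and records? yes] → satisfied.
rule 2 — Class-K Enterprise: the income arises from sources within the territory? yes; the taxpayer carries on a trade? no; the taxpayer keeps adequate books and records? yes — 2 of 3 hold (need ≥2) → satisfied.
rule 9 — Primary Enterprise: [Class-A Enterprise (rule 4)? yes] AND [Class-K Enterprise (rule 2)? yes] → satisfied.
rule 8 — Covered Entity: [not a Registered Taxpayer (rule 5)? yes] AND [Tier VI Entity (rule 10)? yes] AND [Primary Enterprise (rule 9)? yes] → satisfied.

Yes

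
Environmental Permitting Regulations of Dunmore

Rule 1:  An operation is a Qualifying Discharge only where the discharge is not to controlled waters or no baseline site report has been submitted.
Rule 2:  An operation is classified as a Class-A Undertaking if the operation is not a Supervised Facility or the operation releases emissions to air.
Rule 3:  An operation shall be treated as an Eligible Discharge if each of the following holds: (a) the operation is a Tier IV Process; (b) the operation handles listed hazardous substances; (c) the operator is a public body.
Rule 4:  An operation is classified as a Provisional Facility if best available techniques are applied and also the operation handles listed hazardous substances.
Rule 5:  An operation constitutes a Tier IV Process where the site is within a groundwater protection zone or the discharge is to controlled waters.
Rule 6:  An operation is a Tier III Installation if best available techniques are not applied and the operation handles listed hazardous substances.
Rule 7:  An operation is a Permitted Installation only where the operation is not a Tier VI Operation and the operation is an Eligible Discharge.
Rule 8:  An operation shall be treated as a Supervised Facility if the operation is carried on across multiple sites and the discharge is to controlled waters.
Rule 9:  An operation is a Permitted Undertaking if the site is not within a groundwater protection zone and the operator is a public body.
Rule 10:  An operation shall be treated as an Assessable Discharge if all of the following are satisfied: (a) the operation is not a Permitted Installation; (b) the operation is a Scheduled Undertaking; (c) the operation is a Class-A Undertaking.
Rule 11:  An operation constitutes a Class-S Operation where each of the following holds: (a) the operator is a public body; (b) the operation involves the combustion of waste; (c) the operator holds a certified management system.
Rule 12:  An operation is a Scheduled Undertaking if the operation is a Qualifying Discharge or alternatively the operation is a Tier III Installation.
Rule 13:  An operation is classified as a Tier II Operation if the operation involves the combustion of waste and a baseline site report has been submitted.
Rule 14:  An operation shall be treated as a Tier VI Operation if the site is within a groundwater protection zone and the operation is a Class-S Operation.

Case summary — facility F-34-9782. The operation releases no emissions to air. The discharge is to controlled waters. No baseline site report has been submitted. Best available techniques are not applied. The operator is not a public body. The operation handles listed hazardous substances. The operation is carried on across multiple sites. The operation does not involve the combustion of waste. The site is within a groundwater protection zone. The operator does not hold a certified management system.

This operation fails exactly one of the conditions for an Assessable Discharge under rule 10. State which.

Class-A Undertaking

rule 11 — Class-S Operation: [the operator is a public body? no] AND [the operation involves the combustion of waste? no] AND [the operator holds a certified management system? no] → not satisfied.
rule 14 — Tier VI Operation: [the site is within a groundwater protection zone? yes] AND [Class-S Operation (rule 11)? no] → not satisfied.
rule 5 — Tier IV Process: [the site is within a groundwater protection zone? yes] OR [the discharge is to controlled waters? yes] → satisfied.
rule 3 — Eligible Discharge: [Tier IV Process (rule 5)? yes] AND [the operation handles listed hazardous substances? yes] AND [the operator is a public body? no] → not satisfied.
rule 7 — Permitted Installation: [not a Tier VI Operation (rule 14)? yes] AND [Eligible Discharge (rule 3)? no] → not satisfied.
rule 1 — Qualifying Discharge: [the discharge is not to controlled waters? no] OR [no baseline site report has been submitted? yes] → satisfied.
rule 6 — Tier III Installation: [best available techniques are not applied? yes] AND [the operation handles listed hazardous substances? yes] → satisfied.
rule 12 — Scheduled Undertaking: [Qualifying Discharge (rule 1)? yes] OR [Tier III Installation (rule 6)? yes] → satisfied.
rule 8 — Supervised Facility: [the operation is carried on across multiple sites? yes] AND [the discharge is to controlled waters? yes] → satisfied.
rule 2 — Class-A Undertaking: [not a Supervised Facility (rule 8)? no] OR [the operation releases emissions to air? no] → not satisfied.
rule 10 — Assessable Discharge: [not a Permitted Installation (rule 7)? yes] AND [Scheduled Undertaking (rule 12)? yes] AND [Class-A Undertaking (rule 2)? no] → not satisfied.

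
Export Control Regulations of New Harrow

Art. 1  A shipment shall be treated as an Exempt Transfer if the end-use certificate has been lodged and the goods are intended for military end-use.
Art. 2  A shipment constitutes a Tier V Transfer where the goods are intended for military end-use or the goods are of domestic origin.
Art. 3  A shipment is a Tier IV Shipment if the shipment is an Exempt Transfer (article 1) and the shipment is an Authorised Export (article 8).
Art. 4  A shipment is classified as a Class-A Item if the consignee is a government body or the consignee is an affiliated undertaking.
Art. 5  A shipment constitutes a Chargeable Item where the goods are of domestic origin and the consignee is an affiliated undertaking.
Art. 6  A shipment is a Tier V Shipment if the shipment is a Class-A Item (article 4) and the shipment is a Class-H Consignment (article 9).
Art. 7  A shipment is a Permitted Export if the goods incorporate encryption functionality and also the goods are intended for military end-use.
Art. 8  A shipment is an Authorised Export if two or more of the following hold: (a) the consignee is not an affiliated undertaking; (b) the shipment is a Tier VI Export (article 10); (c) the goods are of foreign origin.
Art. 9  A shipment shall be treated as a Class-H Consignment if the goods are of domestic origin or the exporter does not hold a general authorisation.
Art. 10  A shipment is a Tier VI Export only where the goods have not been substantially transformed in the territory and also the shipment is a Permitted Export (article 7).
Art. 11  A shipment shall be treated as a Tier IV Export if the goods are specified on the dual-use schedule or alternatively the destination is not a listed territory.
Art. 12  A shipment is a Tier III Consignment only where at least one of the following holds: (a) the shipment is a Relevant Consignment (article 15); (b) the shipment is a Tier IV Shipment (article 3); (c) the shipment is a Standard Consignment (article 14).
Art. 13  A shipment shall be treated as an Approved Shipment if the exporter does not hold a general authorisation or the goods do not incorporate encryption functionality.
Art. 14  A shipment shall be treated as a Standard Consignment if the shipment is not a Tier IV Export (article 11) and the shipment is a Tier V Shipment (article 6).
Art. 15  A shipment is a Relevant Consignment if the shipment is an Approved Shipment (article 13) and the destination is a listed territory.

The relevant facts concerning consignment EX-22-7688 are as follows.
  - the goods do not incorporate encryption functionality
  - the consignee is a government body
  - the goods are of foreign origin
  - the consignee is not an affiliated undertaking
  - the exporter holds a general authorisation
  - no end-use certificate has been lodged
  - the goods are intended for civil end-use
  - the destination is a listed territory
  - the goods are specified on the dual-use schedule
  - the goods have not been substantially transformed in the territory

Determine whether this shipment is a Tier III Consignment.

article 13 — Approved Shipment: [the exporter does not hold a general authorisation? no] OR [the goods do not incorporate encryption functionality? yes] → satisfied.
article 15 — Relevant Consignment: [Approved Shipment (article 13)? yes] AND [the destination is a listed territory? yes] → satisfied.
article 1 — Exempt Transfer: [the end-use certificate has been lodged? no] AND [the goods are intended for military end-use? no] → not satisfied.
article 7 — Permitted Export: [the goods incorporate encryption functionality? no] AND [the goods are intended for military end-use? no] → not satisfied.
article 10 — Tier VI Export: [the goods have not been substantially transformed in the territory? yes] AND [Permitted Export (article 7)? no] → not satisfied.
article 8 — Authorised Export: the consignee is not an affiliated undertaking? yes; Tier VI Export (article 10)? no; the goods are of foreign origin? yes — 2 of 3 hold (need ≥2) → satisfied.
article 3 — Tier IV Shipment: [Exempt Transfer (article 1)? no] AND [Authorised Export (article 8)? yes] → not satisfied.
article 11 — Tier IV Export: [the goods are specified on the dual-use schedule? yes] OR [the destination is not a listed territory? no] → satisfied.
article 4 — Class-A Item: [the consignee is a government body? yes] OR [the consignee is an affiliated undertaking? no] → satisfied.
article 9 — Class-H Consignment: [the goods are of domestic origin? no] OR [the exporter does not hold a general authorisation? no] → not satisfied.
article 6 — Tier V Shipment: [Class-A Item (article 4)? yes] AND [Class-H Consignment (article 9)? no] → not satisfied.
article 14 — Standard Consignment: [not a Tier IV Export (article 11)? no] AND [Tier V Shipment (article 6)? no] → not satisfied.
article 12 — Tier III Consignment: [Relevant Consignment (article 15)? yes] OR [Tier IV Shipment (article 3)? no] OR [Standard Consignment (article 14)? no] → satisfied.

Yes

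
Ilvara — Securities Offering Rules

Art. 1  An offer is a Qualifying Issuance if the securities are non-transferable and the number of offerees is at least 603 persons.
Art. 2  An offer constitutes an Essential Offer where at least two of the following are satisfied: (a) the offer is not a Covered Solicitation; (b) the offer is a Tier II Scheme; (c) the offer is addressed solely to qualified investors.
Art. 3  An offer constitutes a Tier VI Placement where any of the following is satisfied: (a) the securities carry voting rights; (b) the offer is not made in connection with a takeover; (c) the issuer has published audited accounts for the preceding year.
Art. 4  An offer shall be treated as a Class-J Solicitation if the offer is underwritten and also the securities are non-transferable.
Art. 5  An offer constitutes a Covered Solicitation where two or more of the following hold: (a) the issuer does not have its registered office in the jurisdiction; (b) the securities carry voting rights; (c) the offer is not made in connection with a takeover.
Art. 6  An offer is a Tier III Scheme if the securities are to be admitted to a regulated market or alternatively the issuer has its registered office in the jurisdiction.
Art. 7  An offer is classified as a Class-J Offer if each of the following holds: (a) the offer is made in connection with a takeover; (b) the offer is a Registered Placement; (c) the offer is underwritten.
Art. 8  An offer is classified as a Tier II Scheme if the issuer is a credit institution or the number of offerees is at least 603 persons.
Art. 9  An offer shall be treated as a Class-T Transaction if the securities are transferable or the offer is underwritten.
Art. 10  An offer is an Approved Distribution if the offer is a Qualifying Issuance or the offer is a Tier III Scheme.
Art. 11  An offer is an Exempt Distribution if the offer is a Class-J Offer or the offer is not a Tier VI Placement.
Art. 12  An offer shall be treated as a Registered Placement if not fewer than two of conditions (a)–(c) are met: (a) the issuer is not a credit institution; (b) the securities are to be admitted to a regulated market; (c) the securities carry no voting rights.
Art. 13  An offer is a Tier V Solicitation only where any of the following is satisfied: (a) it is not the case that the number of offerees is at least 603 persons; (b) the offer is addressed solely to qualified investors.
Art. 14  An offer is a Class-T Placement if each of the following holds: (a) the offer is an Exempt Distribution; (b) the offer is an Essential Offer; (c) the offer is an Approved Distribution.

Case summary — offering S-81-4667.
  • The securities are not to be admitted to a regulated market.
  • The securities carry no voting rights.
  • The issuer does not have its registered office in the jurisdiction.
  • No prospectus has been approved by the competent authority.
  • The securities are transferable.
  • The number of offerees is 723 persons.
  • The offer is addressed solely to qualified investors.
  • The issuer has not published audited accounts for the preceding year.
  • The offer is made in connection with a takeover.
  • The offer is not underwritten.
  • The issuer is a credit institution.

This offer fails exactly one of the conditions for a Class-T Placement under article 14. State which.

Approved Distribution

article 12 — Registered Placement: the issuer is not a credit institution? no; the securities are to be admitted to a regulated market? no; the securities carry no voting rights? yes — 1 of 3 hold (need ≥2) → not satisfied.
article 7 — Class-J Offer: [the offer is made in connection with a takeover? yes] AND [Registered Placement (article 12)? no] AND [the offer is underwritten? no] → not satisfied.
article 3 — Tier VI Placement: [the securities carry voting rights? no] OR [the offer is not made in connection with a takeover? no] OR [the issuer has published audited accounts for the preceding year? no] → not satisfied.
article 11 — Exempt Distribution: [Class-J Offer (article 7)? no] OR [not a Tier VI Placement (article 3)? yes] → satisfied.
article 5 — Covered Solicitation: the issuer does not have its registered office in the jurisdiction? yes; the securities carry voting rights? no; the offer is not made in connection with a takeover? no — 1 of 3 hold (need ≥2) → not satisfied.
article 8 — Tier II Scheme: [the issuer is a credit institution? yes] OR [number of offerees: 723 persons ≥ 603 persons? yes] → satisfied.
article 2 — Essential Offer: not a Covered Solicitation (article 5)? yes; Tier II Scheme (article 8)? yes; the offer is addressed solely to qualified investors? yes — 3 of 3 hold (need ≥2) → satisfied.
article 1 — Qualifying Issuance: [the securities are non-transferable? no] AND [number of offerees: 723 persons ≥ 603 persons? yes] → not satisfied.
article 6 — Tier III Scheme: [the securities are to be admitted to a regulated market? no] OR [the issuer has its registered office in the jurisdiction? no] → not satisfied.
article 10 — Approved Distribution: [Qualifying Issuance (article 1)? no] OR [Tier III Scheme (article 6)? no] → not satisfied.
article 14 — Class-T Placement: [Exempt Distribution (article 11)? yes] AND [Essential Offer (article 2)? yes] AND [Approved Distribution (article 10)? no] → not satisfied.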